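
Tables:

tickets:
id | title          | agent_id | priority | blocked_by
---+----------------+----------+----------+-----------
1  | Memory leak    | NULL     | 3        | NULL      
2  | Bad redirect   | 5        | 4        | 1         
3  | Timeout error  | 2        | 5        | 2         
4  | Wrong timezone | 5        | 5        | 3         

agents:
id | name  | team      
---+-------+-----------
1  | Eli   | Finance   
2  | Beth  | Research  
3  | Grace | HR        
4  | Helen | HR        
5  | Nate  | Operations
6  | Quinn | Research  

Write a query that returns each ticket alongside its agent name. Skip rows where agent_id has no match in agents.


INNER JOIN keeps only tickets rows whose agent_id matches an id in agents. Walk through each ticket:
  - ticket 1 (Memory leak): agent_id=NULL, no match -> dropped
  - ticket 2 (Bad redirect): agent_id=5 -> matches Nate
  - ticket 3 (Timeout error): agent_id=2 -> matches Beth
  - ticket 4 (Wrong timezone): agent_id=5 -> matches Nate
So 1 of 4 rows is dropped.

SQL:
SELECT a.title, b.name AS agent
FROM tickets a
INNER JOIN agents b ON a.agent_id = b.id

Result:
title          | agent
---------------+------
Bad redirect   | Nate 
Timeout error  | Beth 
Wrong timezone | Nate 


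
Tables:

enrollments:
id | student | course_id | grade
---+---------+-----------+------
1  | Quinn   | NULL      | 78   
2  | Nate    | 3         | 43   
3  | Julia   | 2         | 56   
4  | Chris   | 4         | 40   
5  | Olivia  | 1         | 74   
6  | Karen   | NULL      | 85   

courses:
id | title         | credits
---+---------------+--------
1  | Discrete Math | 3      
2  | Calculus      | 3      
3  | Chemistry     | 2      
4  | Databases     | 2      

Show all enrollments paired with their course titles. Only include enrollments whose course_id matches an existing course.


INNER JOIN keeps only enrollments rows whose course_id matches an id in courses. Walk through each enrollment:
  - enrollment 1 (Quinn): course_id=NULL, no match -> dropped
  - enrollment 2 (Nate): course_id=3 -> matches Chemistry
  - enrollment 3 (Julia): course_id=2 -> matches Calculus
  - enrollment 4 (Chris): course_id=4 -> matches Databases
  - enrollment 5 (Olivia): course_id=1 -> matches Discrete Math
  - enrollment 6 (Karen): course_id=NULL, no match -> dropped
So 2 of 6 rows are dropped.

SQL:
SELECT a.student, b.title AS course
FROM enrollments a
INNER JOIN courses b ON a.course_id = b.id

Result:
student | course       
--------+--------------
Nate    | Chemistry    
Julia   | Calculus     
Chris   | Databases    
Olivia  | Discrete Math


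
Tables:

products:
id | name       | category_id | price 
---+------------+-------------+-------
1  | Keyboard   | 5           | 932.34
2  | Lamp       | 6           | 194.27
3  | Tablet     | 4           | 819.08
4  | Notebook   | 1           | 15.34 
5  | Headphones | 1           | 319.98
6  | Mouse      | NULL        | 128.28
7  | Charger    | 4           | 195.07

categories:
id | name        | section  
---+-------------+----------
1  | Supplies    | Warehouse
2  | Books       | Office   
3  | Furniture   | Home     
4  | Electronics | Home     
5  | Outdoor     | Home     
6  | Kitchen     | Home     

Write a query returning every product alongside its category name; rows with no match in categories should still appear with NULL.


LEFT JOIN keeps every row from products (the left table); where category_id has no match in categories, the category columns become NULL. Walk through each product:
  - product 1 (Keyboard): category_id=5 -> matches Outdoor
  - product 2 (Lamp): category_id=6 -> matches Kitchen
  - product 3 (Tablet): category_id=4 -> matches Electronics
  - product 4 (Notebook): category_id=1 -> matches Supplies
  - product 5 (Headphones): category_id=1 -> matches Supplies
  - product 6 (Mouse): category_id=NULL, no match -> kept with NULL
  - product 7 (Charger): category_id=4 -> matches Electronics
All 7 rows appear; 1 has NULL category.

SQL:
SELECT a.name, b.name AS category
FROM products a
LEFT JOIN categories b ON a.category_id = b.id

Result:
name       | category   
-----------+------------
Keyboard   | Outdoor    
Lamp       | Kitchen    
Tablet     | Electronics
Notebook   | Supplies   
Headphones | Supplies   
Mouse      | NULL       
Charger    | Electronics


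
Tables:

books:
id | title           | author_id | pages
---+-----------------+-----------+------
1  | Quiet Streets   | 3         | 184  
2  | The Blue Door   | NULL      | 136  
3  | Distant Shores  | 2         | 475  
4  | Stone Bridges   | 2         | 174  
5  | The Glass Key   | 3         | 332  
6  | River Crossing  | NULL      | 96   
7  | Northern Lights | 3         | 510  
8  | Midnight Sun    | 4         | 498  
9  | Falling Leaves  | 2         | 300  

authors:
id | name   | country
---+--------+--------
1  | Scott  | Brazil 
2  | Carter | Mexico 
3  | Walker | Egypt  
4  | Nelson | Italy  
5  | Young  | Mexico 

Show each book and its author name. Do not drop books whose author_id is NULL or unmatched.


LEFT JOIN keeps every row from books (the left table); where author_id has no match in authors, the author columns become NULL. Walk through each book:
  - book 1 (Quiet Streets): author_id=3 -> matches Walker
  - book 2 (The Blue Door): author_id=NULL, no match -> kept with NULL
  - book 3 (Distant Shores): author_id=2 -> matches Carter
  - book 4 (Stone Bridges): author_id=2 -> matches Carter
  - book 5 (The Glass Key): author_id=3 -> matches Walker
  - book 6 (River Crossing): author_id=NULL, no match -> kept with NULL
  - book 7 (Northern Lights): author_id=3 -> matches Walker
  - book 8 (Midnight Sun): author_id=4 -> matches Nelson
  - book 9 (Falling Leaves): author_id=2 -> matches Carter
All 9 rows appear; 2 have NULL author.

SQL:
SELECT a.title, b.name AS author
FROM books a
LEFT JOIN authors b ON a.author_id = b.id

Result:
title           | author
----------------+-------
Quiet Streets   | Walker
The Blue Door   | NULL  
Distant Shores  | Carter
Stone Bridges   | Carter
The Glass Key   | Walker
River Crossing  | NULL  
Northern Lights | Walker
Midnight Sun    | Nelson
Falling Leaves  | Carter


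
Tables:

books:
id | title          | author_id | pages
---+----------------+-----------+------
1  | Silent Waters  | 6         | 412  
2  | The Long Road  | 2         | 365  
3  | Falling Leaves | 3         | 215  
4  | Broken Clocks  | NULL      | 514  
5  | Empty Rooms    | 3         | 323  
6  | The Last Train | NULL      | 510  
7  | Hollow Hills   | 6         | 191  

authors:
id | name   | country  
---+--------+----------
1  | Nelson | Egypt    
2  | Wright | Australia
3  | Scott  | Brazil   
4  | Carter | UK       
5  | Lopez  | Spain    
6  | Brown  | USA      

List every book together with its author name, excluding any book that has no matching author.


INNER JOIN keeps only books rows whose author_id matches an id in authors. Walk through each book:
  - book 1 (Silent Waters): author_id=6 -> matches Brown
  - book 2 (The Long Road): author_id=2 -> matches Wright
  - book 3 (Falling Leaves): author_id=3 -> matches Scott
  - book 4 (Broken Clocks): author_id=NULL, no match -> dropped
  - book 5 (Empty Rooms): author_id=3 -> matches Scott
  - book 6 (The Last Train): author_id=NULL, no match -> dropped
  - book 7 (Hollow Hills): author_id=6 -> matches Brown
So 2 of 7 rows are dropped.

SQL:
SELECT a.title, b.name AS author
FROM books a
INNER JOIN authors b ON a.author_id = b.id

Result:
title          | author
---------------+-------
Silent Waters  | Brown 
The Long Road  | Wright
Falling Leaves | Scott 
Empty Rooms    | Scott 
Hollow Hills   | Brown 


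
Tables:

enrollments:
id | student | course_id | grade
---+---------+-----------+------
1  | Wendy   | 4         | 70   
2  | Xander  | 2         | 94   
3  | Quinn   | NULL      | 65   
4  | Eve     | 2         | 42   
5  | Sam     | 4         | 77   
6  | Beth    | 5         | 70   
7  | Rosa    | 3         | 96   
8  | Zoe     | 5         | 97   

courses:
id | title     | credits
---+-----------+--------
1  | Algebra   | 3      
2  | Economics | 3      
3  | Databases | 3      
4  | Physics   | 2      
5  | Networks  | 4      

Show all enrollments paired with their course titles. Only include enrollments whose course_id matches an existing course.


INNER JOIN keeps only enrollments rows whose course_id matches an id in courses. Walk through each enrollment:
  - enrollment 1 (Wendy): course_id=4 -> matches Physics
  - enrollment 2 (Xander): course_id=2 -> matches Economics
  - enrollment 3 (Quinn): course_id=NULL, no match -> dropped
  - enrollment 4 (Eve): course_id=2 -> matches Economics
  - enrollment 5 (Sam): course_id=4 -> matches Physics
  - enrollment 6 (Beth): course_id=5 -> matches Networks
  - enrollment 7 (Rosa): course_id=3 -> matches Databases
  - enrollment 8 (Zoe): course_id=5 -> matches Networks
So 1 of 8 rows is dropped.

SQL:
SELECT a.student, b.title AS course
FROM enrollments a
INNER JOIN courses b ON a.course_id = b.id

Result:
student | course   
--------+----------
Wendy   | Physics  
Xander  | Economics
Eve     | Economics
Sam     | Physics  
Beth    | Networks 
Rosa    | Databases
Zoe     | Networks 


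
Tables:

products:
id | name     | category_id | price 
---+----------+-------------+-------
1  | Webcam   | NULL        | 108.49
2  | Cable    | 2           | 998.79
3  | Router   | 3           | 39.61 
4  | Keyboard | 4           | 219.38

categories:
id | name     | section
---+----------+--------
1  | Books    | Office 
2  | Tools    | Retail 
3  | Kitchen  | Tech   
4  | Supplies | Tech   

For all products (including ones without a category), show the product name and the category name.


LEFT JOIN keeps every row from products (the left table); where category_id has no match in categories, the category columns become NULL. Walk through each product:
  - product 1 (Webcam): category_id=NULL, no match -> kept with NULL
  - product 2 (Cable): category_id=2 -> matches Tools
  - product 3 (Router): category_id=3 -> matches Kitchen
  - product 4 (Keyboard): category_id=4 -> matches Supplies
All 4 rows appear; 1 has NULL category.

SQL:
SELECT a.name, b.name AS category
FROM products a
LEFT JOIN categories b ON a.category_id = b.id

Result:
name     | category
---------+---------
Webcam   | NULL    
Cable    | Tools   
Router   | Kitchen 
Keyboard | Supplies


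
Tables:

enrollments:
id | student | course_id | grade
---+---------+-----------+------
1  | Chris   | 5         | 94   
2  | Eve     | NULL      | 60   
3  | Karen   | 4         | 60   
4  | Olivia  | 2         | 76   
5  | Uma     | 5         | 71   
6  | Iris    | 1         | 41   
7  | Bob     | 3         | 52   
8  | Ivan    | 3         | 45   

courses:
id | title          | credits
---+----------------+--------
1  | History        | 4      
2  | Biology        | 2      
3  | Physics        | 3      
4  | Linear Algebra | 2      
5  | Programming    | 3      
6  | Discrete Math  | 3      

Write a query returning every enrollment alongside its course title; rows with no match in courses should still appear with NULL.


LEFT JOIN keeps every row from enrollments (the left table); where course_id has no match in courses, the course columns become NULL. Walk through each enrollment:
  - enrollment 1 (Chris): course_id=5 -> matches Programming
  - enrollment 2 (Eve): course_id=NULL, no match -> kept with NULL
  - enrollment 3 (Karen): course_id=4 -> matches Linear Algebra
  - enrollment 4 (Olivia): course_id=2 -> matches Biology
  - enrollment 5 (Uma): course_id=5 -> matches Programming
  - enrollment 6 (Iris): course_id=1 -> matches History
  - enrollment 7 (Bob): course_id=3 -> matches Physics
  - enrollment 8 (Ivan): course_id=3 -> matches Physics
All 8 rows appear; 1 has NULL course.

SQL:
SELECT a.student, b.title AS course
FROM enrollments a
LEFT JOIN courses b ON a.course_id = b.id

Result:
student | course        
--------+---------------
Chris   | Programming   
Eve     | NULL          
Karen   | Linear Algebra
Olivia  | Biology       
Uma     | Programming   
Iris    | History       
Bob     | Physics       
Ivan    | Physics       


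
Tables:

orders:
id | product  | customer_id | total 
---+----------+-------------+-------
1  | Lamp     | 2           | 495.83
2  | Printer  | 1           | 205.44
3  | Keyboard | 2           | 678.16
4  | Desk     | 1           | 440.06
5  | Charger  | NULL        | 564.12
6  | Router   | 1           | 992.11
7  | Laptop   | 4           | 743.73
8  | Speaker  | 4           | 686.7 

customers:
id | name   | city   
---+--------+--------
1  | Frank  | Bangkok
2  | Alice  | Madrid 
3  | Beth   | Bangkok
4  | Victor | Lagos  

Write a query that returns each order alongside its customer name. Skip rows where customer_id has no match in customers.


INNER JOIN keeps only orders rows whose customer_id matches an id in customers. Walk through each order:
  - order 1 (Lamp): customer_id=2 -> matches Alice
  - order 2 (Printer): customer_id=1 -> matches Frank
  - order 3 (Keyboard): customer_id=2 -> matches Alice
  - order 4 (Desk): customer_id=1 -> matches Frank
  - order 5 (Charger): customer_id=NULL, no match -> dropped
  - order 6 (Router): customer_id=1 -> matches Frank
  - order 7 (Laptop): customer_id=4 -> matches Victor
  - order 8 (Speaker): customer_id=4 -> matches Victor
So 1 of 8 rows is dropped.

SQL:
SELECT a.product, b.name AS customer
FROM orders a
INNER JOIN customers b ON a.customer_id = b.id

Result:
product  | customer
---------+---------
Lamp     | Alice   
Printer  | Frank   
Keyboard | Alice   
Desk     | Frank   
Router   | Frank   
Laptop   | Victor  
Speaker  | Victor  


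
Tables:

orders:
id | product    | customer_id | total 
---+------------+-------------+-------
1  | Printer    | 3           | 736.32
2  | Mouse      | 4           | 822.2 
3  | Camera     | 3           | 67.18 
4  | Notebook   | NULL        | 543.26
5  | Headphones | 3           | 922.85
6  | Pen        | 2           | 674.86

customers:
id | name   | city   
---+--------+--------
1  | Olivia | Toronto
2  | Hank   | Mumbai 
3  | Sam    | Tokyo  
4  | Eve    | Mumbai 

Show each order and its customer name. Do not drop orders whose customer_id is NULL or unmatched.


LEFT JOIN keeps every row from orders (the left table); where customer_id has no match in customers, the customer columns become NULL. Walk through each order:
  - order 1 (Printer): customer_id=3 -> matches Sam
  - order 2 (Mouse): customer_id=4 -> matches Eve
  - order 3 (Camera): customer_id=3 -> matches Sam
  - order 4 (Notebook): customer_id=NULL, no match -> kept with NULL
  - order 5 (Headphones): customer_id=3 -> matches Sam
  - order 6 (Pen): customer_id=2 -> matches Hank
All 6 rows appear; 1 has NULL customer.

SQL:
SELECT a.product, b.name AS customer
FROM orders a
LEFT JOIN customers b ON a.customer_id = b.id

Result:
product    | customer
-----------+---------
Printer    | Sam     
Mouse      | Eve     
Camera     | Sam     
Notebook   | NULL    
Headphones | Sam     
Pen        | Hank    


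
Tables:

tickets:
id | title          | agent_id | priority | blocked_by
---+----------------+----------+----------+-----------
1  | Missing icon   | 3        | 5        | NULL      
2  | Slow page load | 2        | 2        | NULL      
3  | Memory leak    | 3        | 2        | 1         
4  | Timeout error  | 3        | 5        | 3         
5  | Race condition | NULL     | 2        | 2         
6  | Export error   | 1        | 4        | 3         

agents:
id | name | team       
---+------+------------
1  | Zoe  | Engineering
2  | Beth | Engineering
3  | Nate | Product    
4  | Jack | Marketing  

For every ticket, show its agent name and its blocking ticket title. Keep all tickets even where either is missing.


Two LEFT JOINs from the same base table tickets: one to agents via agent_id, one to tickets itself via blocked_by. Both are LEFT so every ticket is preserved.
Match against agents:
  - ticket 1 (Missing icon): agent_id=3 -> matches Nate
  - ticket 2 (Slow page load): agent_id=2 -> matches Beth
  - ticket 3 (Memory leak): agent_id=3 -> matches Nate
  - ticket 4 (Timeout error): agent_id=3 -> matches Nate
  - ticket 5 (Race condition): agent_id=NULL, no match -> kept with NULL
  - ticket 6 (Export error): agent_id=1 -> matches Zoe
Match against tickets (self):
  - ticket 1 (Missing icon): blocked_by=NULL -> NULL
  - ticket 2 (Slow page load): blocked_by=NULL -> NULL
  - ticket 3 (Memory leak): blocked_by=1 -> Missing icon
  - ticket 4 (Timeout error): blocked_by=3 -> Memory leak
  - ticket 5 (Race condition): blocked_by=2 -> Slow page load
  - ticket 6 (Export error): blocked_by=3 -> Memory leak

SQL:
SELECT a.title, b.name AS agent, c.title AS blocked_by
FROM tickets a
LEFT JOIN agents b ON a.agent_id = b.id
LEFT JOIN tickets c ON a.blocked_by = c.id

Result:
title          | agent | blocked_by    
---------------+-------+---------------
Missing icon   | Nate  | NULL          
Slow page load | Beth  | NULL          
Memory leak    | Nate  | Missing icon  
Timeout error  | Nate  | Memory leak   
Race condition | NULL  | Slow page load
Export error   | Zoe   | Memory leak   


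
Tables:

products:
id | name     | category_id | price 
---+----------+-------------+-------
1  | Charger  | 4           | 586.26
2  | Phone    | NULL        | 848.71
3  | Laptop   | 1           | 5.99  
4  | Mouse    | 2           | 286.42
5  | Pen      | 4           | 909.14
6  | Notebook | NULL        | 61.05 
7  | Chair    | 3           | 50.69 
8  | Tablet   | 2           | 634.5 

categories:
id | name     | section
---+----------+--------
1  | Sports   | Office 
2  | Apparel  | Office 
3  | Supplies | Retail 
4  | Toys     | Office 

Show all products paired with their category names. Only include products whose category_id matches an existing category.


INNER JOIN keeps only products rows whose category_id matches an id in categories. Walk through each product:
  - product 1 (Charger): category_id=4 -> matches Toys
  - product 2 (Phone): category_id=NULL, no match -> dropped
  - product 3 (Laptop): category_id=1 -> matches Sports
  - product 4 (Mouse): category_id=2 -> matches Apparel
  - product 5 (Pen): category_id=4 -> matches Toys
  - product 6 (Notebook): category_id=NULL, no match -> dropped
  - product 7 (Chair): category_id=3 -> matches Supplies
  - product 8 (Tablet): category_id=2 -> matches Apparel
So 2 of 8 rows are dropped.

SQL:
SELECT a.name, b.name AS category
FROM products a
INNER JOIN categories b ON a.category_id = b.id

Result:
name    | category
--------+---------
Charger | Toys    
Laptop  | Sports  
Mouse   | Apparel 
Pen     | Toys    
Chair   | Supplies
Tablet  | Apparel 


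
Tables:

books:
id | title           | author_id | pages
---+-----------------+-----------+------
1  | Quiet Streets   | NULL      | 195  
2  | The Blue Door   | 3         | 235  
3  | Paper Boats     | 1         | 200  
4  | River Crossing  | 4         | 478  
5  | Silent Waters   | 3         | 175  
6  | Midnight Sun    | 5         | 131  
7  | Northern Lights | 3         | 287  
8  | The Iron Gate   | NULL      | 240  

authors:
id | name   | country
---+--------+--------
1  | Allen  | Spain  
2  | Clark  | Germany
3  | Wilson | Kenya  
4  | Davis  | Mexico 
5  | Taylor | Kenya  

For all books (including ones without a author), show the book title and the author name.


LEFT JOIN keeps every row from books (the left table); where author_id has no match in authors, the author columns become NULL. Walk through each book:
  - book 1 (Quiet Streets): author_id=NULL, no match -> kept with NULL
  - book 2 (The Blue Door): author_id=3 -> matches Wilson
  - book 3 (Paper Boats): author_id=1 -> matches Allen
  - book 4 (River Crossing): author_id=4 -> matches Davis
  - book 5 (Silent Waters): author_id=3 -> matches Wilson
  - book 6 (Midnight Sun): author_id=5 -> matches Taylor
  - book 7 (Northern Lights): author_id=3 -> matches Wilson
  - book 8 (The Iron Gate): author_id=NULL, no match -> kept with NULL
All 8 rows appear; 2 have NULL author.

SQL:
SELECT a.title, b.name AS author
FROM books a
LEFT JOIN authors b ON a.author_id = b.id

Result:
title           | author
----------------+-------
Quiet Streets   | NULL  
The Blue Door   | Wilson
Paper Boats     | Allen 
River Crossing  | Davis 
Silent Waters   | Wilson
Midnight Sun    | Taylor
Northern Lights | Wilson
The Iron Gate   | NULL  


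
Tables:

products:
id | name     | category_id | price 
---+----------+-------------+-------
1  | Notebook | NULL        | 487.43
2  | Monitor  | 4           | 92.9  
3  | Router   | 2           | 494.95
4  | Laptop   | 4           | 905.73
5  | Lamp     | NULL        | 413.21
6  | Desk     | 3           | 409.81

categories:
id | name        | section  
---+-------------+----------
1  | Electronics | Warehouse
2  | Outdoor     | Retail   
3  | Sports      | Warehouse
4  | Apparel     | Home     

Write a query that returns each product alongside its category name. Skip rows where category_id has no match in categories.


INNER JOIN keeps only products rows whose category_id matches an id in categories. Walk through each product:
  - product 1 (Notebook): category_id=NULL, no match -> dropped
  - product 2 (Monitor): category_id=4 -> matches Apparel
  - product 3 (Router): category_id=2 -> matches Outdoor
  - product 4 (Laptop): category_id=4 -> matches Apparel
  - product 5 (Lamp): category_id=NULL, no match -> dropped
  - product 6 (Desk): category_id=3 -> matches Sports
So 2 of 6 rows are dropped.

SQL:
SELECT a.name, b.name AS category
FROM products a
INNER JOIN categories b ON a.category_id = b.id

Result:
name    | category
--------+---------
Monitor | Apparel 
Router  | Outdoor 
Laptop  | Apparel 
Desk    | Sports  


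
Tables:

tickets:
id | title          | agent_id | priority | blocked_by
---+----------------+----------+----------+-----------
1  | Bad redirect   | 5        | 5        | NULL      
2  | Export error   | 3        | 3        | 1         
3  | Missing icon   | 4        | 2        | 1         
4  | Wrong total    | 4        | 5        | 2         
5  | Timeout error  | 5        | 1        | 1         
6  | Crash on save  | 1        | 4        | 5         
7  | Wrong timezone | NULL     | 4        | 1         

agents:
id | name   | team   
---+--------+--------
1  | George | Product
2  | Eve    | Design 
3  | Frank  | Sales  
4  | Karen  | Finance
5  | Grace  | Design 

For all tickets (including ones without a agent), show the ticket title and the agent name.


LEFT JOIN keeps every row from tickets (the left table); where agent_id has no match in agents, the agent columns become NULL. Walk through each ticket:
  - ticket 1 (Bad redirect): agent_id=5 -> matches Grace
  - ticket 2 (Export error): agent_id=3 -> matches Frank
  - ticket 3 (Missing icon): agent_id=4 -> matches Karen
  - ticket 4 (Wrong total): agent_id=4 -> matches Karen
  - ticket 5 (Timeout error): agent_id=5 -> matches Grace
  - ticket 6 (Crash on save): agent_id=1 -> matches George
  - ticket 7 (Wrong timezone): agent_id=NULL, no match -> kept with NULL
All 7 rows appear; 1 has NULL agent.

SQL:
SELECT a.title, b.name AS agent
FROM tickets a
LEFT JOIN agents b ON a.agent_id = b.id

Result:
title          | agent 
---------------+-------
Bad redirect   | Grace 
Export error   | Frank 
Missing icon   | Karen 
Wrong total    | Karen 
Timeout error  | Grace 
Crash on save  | George
Wrong timezone | NULL  


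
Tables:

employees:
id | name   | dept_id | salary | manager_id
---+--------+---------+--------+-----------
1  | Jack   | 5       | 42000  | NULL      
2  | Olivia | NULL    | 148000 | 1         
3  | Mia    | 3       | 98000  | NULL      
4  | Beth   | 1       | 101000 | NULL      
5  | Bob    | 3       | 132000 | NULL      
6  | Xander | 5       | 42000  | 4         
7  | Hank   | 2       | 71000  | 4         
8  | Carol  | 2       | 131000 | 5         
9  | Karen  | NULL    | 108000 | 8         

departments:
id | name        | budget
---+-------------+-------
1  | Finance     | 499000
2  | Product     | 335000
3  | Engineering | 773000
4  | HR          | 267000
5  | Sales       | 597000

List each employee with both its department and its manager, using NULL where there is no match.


Two LEFT JOINs from the same base table employees: one to departments via dept_id, one to employees itself via manager_id. Both are LEFT so every employee is preserved.
Match against departments:
  - employee 1 (Jack): dept_id=5 -> matches Sales
  - employee 2 (Olivia): dept_id=NULL, no match -> kept with NULL
  - employee 3 (Mia): dept_id=3 -> matches Engineering
  - employee 4 (Beth): dept_id=1 -> matches Finance
  - employee 5 (Bob): dept_id=3 -> matches Engineering
  - employee 6 (Xander): dept_id=5 -> matches Sales
  - employee 7 (Hank): dept_id=2 -> matches Product
  - employee 8 (Carol): dept_id=2 -> matches Product
  - employee 9 (Karen): dept_id=NULL, no match -> kept with NULL
Match against employees (self):
  - employee 1 (Jack): manager_id=NULL -> NULL
  - employee 2 (Olivia): manager_id=1 -> Jack
  - employee 3 (Mia): manager_id=NULL -> NULL
  - employee 4 (Beth): manager_id=NULL -> NULL
  - employee 5 (Bob): manager_id=NULL -> NULL
  - employee 6 (Xander): manager_id=4 -> Beth
  - employee 7 (Hank): manager_id=4 -> Beth
  - employee 8 (Carol): manager_id=5 -> Bob
  - employee 9 (Karen): manager_id=8 -> Carol

SQL:
SELECT a.name, b.name AS department, c.name AS manager
FROM employees a
LEFT JOIN departments b ON a.dept_id = b.id
LEFT JOIN employees c ON a.manager_id = c.id

Result:
name   | department  | manager
-------+-------------+--------
Jack   | Sales       | NULL   
Olivia | NULL        | Jack   
Mia    | Engineering | NULL   
Beth   | Finance     | NULL   
Bob    | Engineering | NULL   
Xander | Sales       | Beth   
Hank   | Product     | Beth   
Carol  | Product     | Bob    
Karen  | NULL        | Carol  


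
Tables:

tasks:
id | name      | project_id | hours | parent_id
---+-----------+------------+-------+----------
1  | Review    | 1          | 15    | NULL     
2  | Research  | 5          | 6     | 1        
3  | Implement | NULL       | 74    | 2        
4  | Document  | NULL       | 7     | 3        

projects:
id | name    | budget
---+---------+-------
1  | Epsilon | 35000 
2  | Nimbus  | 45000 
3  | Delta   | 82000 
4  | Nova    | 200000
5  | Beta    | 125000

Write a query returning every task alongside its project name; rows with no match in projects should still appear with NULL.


LEFT JOIN keeps every row from tasks (the left table); where project_id has no match in projects, the project columns become NULL. Walk through each task:
  - task 1 (Review): project_id=1 -> matches Epsilon
  - task 2 (Research): project_id=5 -> matches Beta
  - task 3 (Implement): project_id=NULL, no match -> kept with NULL
  - task 4 (Document): project_id=NULL, no match -> kept with NULL
All 4 rows appear; 2 have NULL project.

SQL:
SELECT a.name, b.name AS project
FROM tasks a
LEFT JOIN projects b ON a.project_id = b.id

Result:
name      | project
----------+--------
Review    | Epsilon
Research  | Beta   
Implement | NULL   
Document  | NULL   


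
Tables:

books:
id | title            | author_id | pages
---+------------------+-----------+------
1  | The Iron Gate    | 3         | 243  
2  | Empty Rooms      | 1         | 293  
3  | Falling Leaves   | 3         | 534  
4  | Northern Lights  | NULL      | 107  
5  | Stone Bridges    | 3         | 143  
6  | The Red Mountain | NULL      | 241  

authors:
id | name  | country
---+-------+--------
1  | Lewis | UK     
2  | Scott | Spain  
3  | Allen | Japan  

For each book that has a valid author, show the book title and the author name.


INNER JOIN keeps only books rows whose author_id matches an id in authors. Walk through each book:
  - book 1 (The Iron Gate): author_id=3 -> matches Allen
  - book 2 (Empty Rooms): author_id=1 -> matches Lewis
  - book 3 (Falling Leaves): author_id=3 -> matches Allen
  - book 4 (Northern Lights): author_id=NULL, no match -> dropped
  - book 5 (Stone Bridges): author_id=3 -> matches Allen
  - book 6 (The Red Mountain): author_id=NULL, no match -> dropped
So 2 of 6 rows are dropped.

SQL:
SELECT a.title, b.name AS author
FROM books a
INNER JOIN authors b ON a.author_id = b.id

Result:
title          | author
---------------+-------
The Iron Gate  | Allen 
Empty Rooms    | Lewis 
Falling Leaves | Allen 
Stone Bridges  | Allen 


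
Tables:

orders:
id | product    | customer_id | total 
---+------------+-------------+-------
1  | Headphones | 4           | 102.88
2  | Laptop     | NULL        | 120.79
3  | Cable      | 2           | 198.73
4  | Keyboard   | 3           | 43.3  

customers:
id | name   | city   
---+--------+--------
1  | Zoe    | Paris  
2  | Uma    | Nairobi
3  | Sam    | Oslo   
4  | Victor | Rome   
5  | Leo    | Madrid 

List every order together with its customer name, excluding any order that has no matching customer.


INNER JOIN keeps only orders rows whose customer_id matches an id in customers. Walk through each order:
  - order 1 (Headphones): customer_id=4 -> matches Victor
  - order 2 (Laptop): customer_id=NULL, no match -> dropped
  - order 3 (Cable): customer_id=2 -> matches Uma
  - order 4 (Keyboard): customer_id=3 -> matches Sam
So 1 of 4 rows is dropped.

SQL:
SELECT a.product, b.name AS customer
FROM orders a
INNER JOIN customers b ON a.customer_id = b.id

Result:
product    | customer
-----------+---------
Headphones | Victor  
Cable      | Uma     
Keyboard   | Sam     


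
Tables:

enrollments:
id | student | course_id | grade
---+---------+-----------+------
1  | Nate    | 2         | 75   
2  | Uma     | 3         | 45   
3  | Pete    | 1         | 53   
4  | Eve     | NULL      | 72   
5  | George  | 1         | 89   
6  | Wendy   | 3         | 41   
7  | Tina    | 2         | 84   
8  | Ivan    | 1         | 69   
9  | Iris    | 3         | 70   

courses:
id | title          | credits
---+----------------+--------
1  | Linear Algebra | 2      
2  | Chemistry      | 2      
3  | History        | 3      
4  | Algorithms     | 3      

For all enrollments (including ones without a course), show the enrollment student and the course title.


LEFT JOIN keeps every row from enrollments (the left table); where course_id has no match in courses, the course columns become NULL. Walk through each enrollment:
  - enrollment 1 (Nate): course_id=2 -> matches Chemistry
  - enrollment 2 (Uma): course_id=3 -> matches History
  - enrollment 3 (Pete): course_id=1 -> matches Linear Algebra
  - enrollment 4 (Eve): course_id=NULL, no match -> kept with NULL
  - enrollment 5 (George): course_id=1 -> matches Linear Algebra
  - enrollment 6 (Wendy): course_id=3 -> matches History
  - enrollment 7 (Tina): course_id=2 -> matches Chemistry
  - enrollment 8 (Ivan): course_id=1 -> matches Linear Algebra
  - enrollment 9 (Iris): course_id=3 -> matches History
All 9 rows appear; 1 has NULL course.

SQL:
SELECT a.student, b.title AS course
FROM enrollments a
LEFT JOIN courses b ON a.course_id = b.id

Result:
student | course        
--------+---------------
Nate    | Chemistry     
Uma     | History       
Pete    | Linear Algebra
Eve     | NULL          
George  | Linear Algebra
Wendy   | History       
Tina    | Chemistry     
Ivan    | Linear Algebra
Iris    | History       


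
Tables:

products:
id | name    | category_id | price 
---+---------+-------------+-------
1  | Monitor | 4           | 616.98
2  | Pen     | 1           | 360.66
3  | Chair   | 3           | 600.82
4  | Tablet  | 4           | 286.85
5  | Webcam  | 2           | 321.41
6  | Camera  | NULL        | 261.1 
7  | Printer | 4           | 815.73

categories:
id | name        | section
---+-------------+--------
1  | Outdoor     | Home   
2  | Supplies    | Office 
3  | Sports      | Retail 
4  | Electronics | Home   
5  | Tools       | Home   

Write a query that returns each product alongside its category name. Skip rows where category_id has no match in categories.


INNER JOIN keeps only products rows whose category_id matches an id in categories. Walk through each product:
  - product 1 (Monitor): category_id=4 -> matches Electronics
  - product 2 (Pen): category_id=1 -> matches Outdoor
  - product 3 (Chair): category_id=3 -> matches Sports
  - product 4 (Tablet): category_id=4 -> matches Electronics
  - product 5 (Webcam): category_id=2 -> matches Supplies
  - product 6 (Camera): category_id=NULL, no match -> dropped
  - product 7 (Printer): category_id=4 -> matches Electronics
So 1 of 7 rows is dropped.

SQL:
SELECT a.name, b.name AS category
FROM products a
INNER JOIN categories b ON a.category_id = b.id

Result:
name    | category   
--------+------------
Monitor | Electronics
Pen     | Outdoor    
Chair   | Sports     
Tablet  | Electronics
Webcam  | Supplies   
Printer | Electronics


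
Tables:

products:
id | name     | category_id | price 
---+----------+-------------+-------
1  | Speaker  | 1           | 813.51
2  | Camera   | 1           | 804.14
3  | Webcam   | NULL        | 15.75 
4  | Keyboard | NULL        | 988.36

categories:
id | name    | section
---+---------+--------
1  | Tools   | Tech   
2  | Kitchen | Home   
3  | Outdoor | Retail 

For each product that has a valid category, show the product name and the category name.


INNER JOIN keeps only products rows whose category_id matches an id in categories. Walk through each product:
  - product 1 (Speaker): category_id=1 -> matches Tools
  - product 2 (Camera): category_id=1 -> matches Tools
  - product 3 (Webcam): category_id=NULL, no match -> dropped
  - product 4 (Keyboard): category_id=NULL, no match -> dropped
So 2 of 4 rows are dropped.

SQL:
SELECT a.name, b.name AS category
FROM products a
INNER JOIN categories b ON a.category_id = b.id

Result:
name    | category
--------+---------
Speaker | Tools   
Camera  | Tools   


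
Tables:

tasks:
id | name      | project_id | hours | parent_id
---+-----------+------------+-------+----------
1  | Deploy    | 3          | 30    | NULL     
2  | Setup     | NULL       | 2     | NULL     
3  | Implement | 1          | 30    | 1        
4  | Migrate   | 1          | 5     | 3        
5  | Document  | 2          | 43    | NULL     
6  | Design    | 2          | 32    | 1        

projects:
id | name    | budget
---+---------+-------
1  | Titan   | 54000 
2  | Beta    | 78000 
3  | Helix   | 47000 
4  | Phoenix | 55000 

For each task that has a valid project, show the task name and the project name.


INNER JOIN keeps only tasks rows whose project_id matches an id in projects. Walk through each task:
  - task 1 (Deploy): project_id=3 -> matches Helix
  - task 2 (Setup): project_id=NULL, no match -> dropped
  - task 3 (Implement): project_id=1 -> matches Titan
  - task 4 (Migrate): project_id=1 -> matches Titan
  - task 5 (Document): project_id=2 -> matches Beta
  - task 6 (Design): project_id=2 -> matches Beta
So 1 of 6 rows is dropped.

SQL:
SELECT a.name, b.name AS project
FROM tasks a
INNER JOIN projects b ON a.project_id = b.id

Result:
name      | project
----------+--------
Deploy    | Helix  
Implement | Titan  
Migrate   | Titan  
Document  | Beta   
Design    | Beta   


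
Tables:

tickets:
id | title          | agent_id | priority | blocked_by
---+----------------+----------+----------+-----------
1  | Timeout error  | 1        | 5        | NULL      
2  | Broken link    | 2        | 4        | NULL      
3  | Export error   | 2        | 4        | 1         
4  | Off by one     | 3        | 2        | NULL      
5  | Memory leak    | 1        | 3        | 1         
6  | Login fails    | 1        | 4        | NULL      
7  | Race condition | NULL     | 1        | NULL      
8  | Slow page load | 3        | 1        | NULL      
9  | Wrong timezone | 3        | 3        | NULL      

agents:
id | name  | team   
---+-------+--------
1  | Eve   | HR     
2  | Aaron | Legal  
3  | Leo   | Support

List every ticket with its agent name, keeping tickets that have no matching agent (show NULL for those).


LEFT JOIN keeps every row from tickets (the left table); where agent_id has no match in agents, the agent columns become NULL. Walk through each ticket:
  - ticket 1 (Timeout error): agent_id=1 -> matches Eve
  - ticket 2 (Broken link): agent_id=2 -> matches Aaron
  - ticket 3 (Export error): agent_id=2 -> matches Aaron
  - ticket 4 (Off by one): agent_id=3 -> matches Leo
  - ticket 5 (Memory leak): agent_id=1 -> matches Eve
  - ticket 6 (Login fails): agent_id=1 -> matches Eve
  - ticket 7 (Race condition): agent_id=NULL, no match -> kept with NULL
  - ticket 8 (Slow page load): agent_id=3 -> matches Leo
  - ticket 9 (Wrong timezone): agent_id=3 -> matches Leo
All 9 rows appear; 1 has NULL agent.

SQL:
SELECT a.title, b.name AS agent
FROM tickets a
LEFT JOIN agents b ON a.agent_id = b.id

Result:
title          | agent
---------------+------
Timeout error  | Eve  
Broken link    | Aaron
Export error   | Aaron
Off by one     | Leo  
Memory leak    | Eve  
Login fails    | Eve  
Race condition | NULL 
Slow page load | Leo  
Wrong timezone | Leo  


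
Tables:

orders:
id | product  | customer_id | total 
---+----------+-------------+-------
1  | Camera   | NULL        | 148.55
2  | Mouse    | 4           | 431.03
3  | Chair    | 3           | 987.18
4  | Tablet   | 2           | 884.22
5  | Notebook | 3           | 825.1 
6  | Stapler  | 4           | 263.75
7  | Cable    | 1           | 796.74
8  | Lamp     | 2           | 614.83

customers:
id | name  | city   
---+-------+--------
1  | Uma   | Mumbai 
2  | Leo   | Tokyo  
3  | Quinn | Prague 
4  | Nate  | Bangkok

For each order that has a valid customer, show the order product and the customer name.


INNER JOIN keeps only orders rows whose customer_id matches an id in customers. Walk through each order:
  - order 1 (Camera): customer_id=NULL, no match -> dropped
  - order 2 (Mouse): customer_id=4 -> matches Nate
  - order 3 (Chair): customer_id=3 -> matches Quinn
  - order 4 (Tablet): customer_id=2 -> matches Leo
  - order 5 (Notebook): customer_id=3 -> matches Quinn
  - order 6 (Stapler): customer_id=4 -> matches Nate
  - order 7 (Cable): customer_id=1 -> matches Uma
  - order 8 (Lamp): customer_id=2 -> matches Leo
So 1 of 8 rows is dropped.

SQL:
SELECT a.product, b.name AS customer
FROM orders a
INNER JOIN customers b ON a.customer_id = b.id

Result:
product  | customer
---------+---------
Mouse    | Nate    
Chair    | Quinn   
Tablet   | Leo     
Notebook | Quinn   
Stapler  | Nate    
Cable    | Uma     
Lamp     | Leo     


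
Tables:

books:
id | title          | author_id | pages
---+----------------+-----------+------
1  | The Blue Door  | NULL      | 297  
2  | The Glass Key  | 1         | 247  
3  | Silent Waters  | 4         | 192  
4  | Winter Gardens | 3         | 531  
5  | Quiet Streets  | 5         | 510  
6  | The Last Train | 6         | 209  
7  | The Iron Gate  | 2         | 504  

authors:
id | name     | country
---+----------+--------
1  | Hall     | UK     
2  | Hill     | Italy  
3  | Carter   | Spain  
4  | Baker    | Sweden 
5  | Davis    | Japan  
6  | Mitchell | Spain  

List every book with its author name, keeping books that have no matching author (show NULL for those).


LEFT JOIN keeps every row from books (the left table); where author_id has no match in authors, the author columns become NULL. Walk through each book:
  - book 1 (The Blue Door): author_id=NULL, no match -> kept with NULL
  - book 2 (The Glass Key): author_id=1 -> matches Hall
  - book 3 (Silent Waters): author_id=4 -> matches Baker
  - book 4 (Winter Gardens): author_id=3 -> matches Carter
  - book 5 (Quiet Streets): author_id=5 -> matches Davis
  - book 6 (The Last Train): author_id=6 -> matches Mitchell
  - book 7 (The Iron Gate): author_id=2 -> matches Hill
All 7 rows appear; 1 has NULL author.

SQL:
SELECT a.title, b.name AS author
FROM books a
LEFT JOIN authors b ON a.author_id = b.id

Result:
title          | author  
---------------+---------
The Blue Door  | NULL    
The Glass Key  | Hall    
Silent Waters  | Baker   
Winter Gardens | Carter  
Quiet Streets  | Davis   
The Last Train | Mitchell
The Iron Gate  | Hill    


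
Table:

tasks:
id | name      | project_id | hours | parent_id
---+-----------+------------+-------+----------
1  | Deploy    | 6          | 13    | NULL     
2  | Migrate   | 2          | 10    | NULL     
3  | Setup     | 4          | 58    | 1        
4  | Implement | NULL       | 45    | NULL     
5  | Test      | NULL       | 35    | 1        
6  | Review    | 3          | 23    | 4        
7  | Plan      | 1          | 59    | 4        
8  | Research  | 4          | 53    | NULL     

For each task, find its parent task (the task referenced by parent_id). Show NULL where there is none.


This is a self-join: tasks is joined to a second copy of itself, matching each row's parent_id to another row's id. Use LEFT JOIN so rows with parent_id=NULL are kept.
  - task 1 (Deploy): parent_id=NULL -> NULL
  - task 2 (Migrate): parent_id=NULL -> NULL
  - task 3 (Setup): parent_id=1 -> Deploy
  - task 4 (Implement): parent_id=NULL -> NULL
  - task 5 (Test): parent_id=1 -> Deploy
  - task 6 (Review): parent_id=4 -> Implement
  - task 7 (Plan): parent_id=4 -> Implement
  - task 8 (Research): parent_id=NULL -> NULL

SQL:
SELECT a.name AS item, b.name AS parent
FROM tasks a
LEFT JOIN tasks b ON a.parent_id = b.id

Result:
item      | parent   
----------+----------
Deploy    | NULL     
Migrate   | NULL     
Setup     | Deploy   
Implement | NULL     
Test      | Deploy   
Review    | Implement
Plan      | Implement
Research  | NULL     
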